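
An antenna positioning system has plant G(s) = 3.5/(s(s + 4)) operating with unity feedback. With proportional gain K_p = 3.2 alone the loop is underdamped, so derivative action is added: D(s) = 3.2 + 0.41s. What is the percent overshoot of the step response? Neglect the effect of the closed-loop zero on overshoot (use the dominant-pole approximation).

Forward path: (3.2 + 0.41s)·3.5/(s(s+4)). The closed-loop characteristic equation is s² + (4 + 3.5·0.41)s + 3.5·3.2 = 0.
That is s² + 5.435s + 11.2 = 0, so ω_n = 3.347 rad/s and ζ = 5.435/(2·3.347) = 0.812.
%OS = 100·exp(−πζ/√(1−ζ²)) = 1.26%.

1.26%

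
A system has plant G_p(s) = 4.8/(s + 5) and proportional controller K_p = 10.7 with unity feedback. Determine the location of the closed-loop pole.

s = -56.36

Closed-loop transfer function: T(s) = K_p·G_p(s)/(1 + K_p·G_p(s)) = 51.36/(s + 5 + 51.36) = 51.36/(s + 56.36).
The closed-loop pole is at s = −56.36.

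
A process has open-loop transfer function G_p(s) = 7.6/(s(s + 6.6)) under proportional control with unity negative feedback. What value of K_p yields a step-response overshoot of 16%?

K_p = 5.64

From %OS = 100·exp(−πζ/√(1−ζ²)) = 16%, ζ = −ln(0.16)/√(π²+ln²(0.16)) = 0.5039.
Characteristic equation s² + 6.6s + 7.6K_p = 0 gives ζ = 6.6/(2√(7.6K_p)).
Setting ζ = 0.5039: √(7.6K_p) = 6.6/(2·0.5039) = 6.549, so K_p = 42.89/7.6 = 5.64.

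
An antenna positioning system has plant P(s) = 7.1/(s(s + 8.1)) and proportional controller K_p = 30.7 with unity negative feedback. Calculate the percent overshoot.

40.8%

From 1 + K_pP(s) = 0: s² + 8.1s + 218 = 0 ⇒ ω_n = 14.76, ζ = 0.2743.
%OS = 100·exp(−πζ/√(1−ζ²)) = 100·exp(−π·0.2743/√0.9247) = 40.8%.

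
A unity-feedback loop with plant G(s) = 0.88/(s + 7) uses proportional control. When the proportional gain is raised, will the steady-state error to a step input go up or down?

e_ss = 1/(1 + K_p·G(0)); a larger K_p raises the denominator, so e_ss decreases.

decrease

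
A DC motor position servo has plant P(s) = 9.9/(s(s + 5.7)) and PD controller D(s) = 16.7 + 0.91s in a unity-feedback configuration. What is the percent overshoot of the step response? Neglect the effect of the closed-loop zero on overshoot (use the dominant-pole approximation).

11.2%

Forward path: (16.7 + 0.91s)·9.9/(s(s+5.7)). The closed-loop characteristic equation is s² + (5.7 + 9.9·0.91)s + 9.9·16.7 = 0.
That is s² + 14.71s + 165.3 = 0, so ω_n = 12.86 rad/s and ζ = 14.71/(2·12.86) = 0.572.
%OS = 100·exp(−πζ/√(1−ζ²)) = 11.2%.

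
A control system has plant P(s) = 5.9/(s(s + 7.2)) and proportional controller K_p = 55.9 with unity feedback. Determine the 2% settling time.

T_s ≈ 1.11 s

From 1 + K_pP(s) = 0: s² + 7.2s + 329.8 = 0 ⇒ ω_n = 18.16, ζ = 0.1982.
2% settling time T_s ≈ 4/(ζω_n) = 4/3.6 = 1.11 s.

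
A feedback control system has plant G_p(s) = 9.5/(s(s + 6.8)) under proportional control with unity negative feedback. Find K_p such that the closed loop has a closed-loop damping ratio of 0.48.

K_p = 5.28

Closed-loop characteristic equation: s² + 6.8s + K_p·9.5 = 0.
So ω_n = √(9.5K_p) and 2ζω_n = 6.8, giving ζ = 6.8/(2√(9.5K_p)).
Setting ζ = 0.48: √(9.5K_p) = 6.8/(2·0.48) = 7.083, so K_p = 50.17/9.5 = 5.28.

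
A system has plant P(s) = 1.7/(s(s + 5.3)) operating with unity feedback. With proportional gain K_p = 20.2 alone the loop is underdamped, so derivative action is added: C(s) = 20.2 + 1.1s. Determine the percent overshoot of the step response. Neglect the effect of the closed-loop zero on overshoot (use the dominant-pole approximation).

Forward path: (20.2 + 1.1s)·1.7/(s(s+5.3)). The closed-loop characteristic equation is s² + (5.3 + 1.7·1.1)s + 1.7·20.2 = 0.
That is s² + 7.17s + 34.34 = 0, so ω_n = 5.86 rad/s and ζ = 7.17/(2·5.86) = 0.6118.
%OS = 100·exp(−πζ/√(1−ζ²)) = 8.81%.

8.81%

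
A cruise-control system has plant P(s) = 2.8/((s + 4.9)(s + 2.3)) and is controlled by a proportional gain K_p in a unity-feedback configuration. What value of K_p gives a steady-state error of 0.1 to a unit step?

The loop is type 0, so e_ss(step) = 1/(1 + K_pos) with K_pos = K_p·P(0).
P(0) = 0.2484. Require 1/(1 + K_p·0.2484) = 0.1, so 1 + 0.2484·K_p = 10.
K_p = (10 − 1)/0.2484 = 36.2.

K_p = 36.2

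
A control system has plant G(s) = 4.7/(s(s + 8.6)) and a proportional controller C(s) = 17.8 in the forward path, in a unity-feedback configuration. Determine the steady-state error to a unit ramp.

0.103

The loop has one pole at the origin (type 1). Velocity error constant K_v = lim_{s→0} s·C(s)G(s) = 17.8·4.7/8.6 = 9.728.
Steady-state error to a unit ramp: e_ss = 1/K_v = 0.103.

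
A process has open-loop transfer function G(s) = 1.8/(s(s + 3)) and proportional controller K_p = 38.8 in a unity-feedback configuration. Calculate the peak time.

The closed-loop denominator s² + 3s + 69.84 gives ω_n = √69.84 = 8.357 and ζ = 3/(2ω_n) = 0.1795.
Damped frequency ω_d = ω_n√(1−ζ²) = 8.221 rad/s, so peak time T_p = π/ω_d = 0.382 s.

T_p = 0.382 s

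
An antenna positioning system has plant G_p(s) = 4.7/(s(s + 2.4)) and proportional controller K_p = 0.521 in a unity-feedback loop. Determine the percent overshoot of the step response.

2.34%

The closed-loop denominator s² + 2.4s + 2.449 gives ω_n = √2.449 = 1.565 and ζ = 2.4/(2ω_n) = 0.7669.
%OS = 100·exp(−πζ/√(1−ζ²)) = 100·exp(−π·0.7669/√0.4119) = 2.34%.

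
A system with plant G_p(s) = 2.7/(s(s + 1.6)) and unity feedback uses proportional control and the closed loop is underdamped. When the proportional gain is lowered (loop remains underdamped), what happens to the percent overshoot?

decrease

ζ = 1.6/(2√(2.7K_p)) rises as K_p falls; higher damping means less overshoot.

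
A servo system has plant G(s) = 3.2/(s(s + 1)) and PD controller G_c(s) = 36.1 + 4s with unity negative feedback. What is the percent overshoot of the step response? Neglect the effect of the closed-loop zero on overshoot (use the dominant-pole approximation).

7.2%

Forward path: (36.1 + 4s)·3.2/(s(s+1)). The closed-loop characteristic equation is s² + (1 + 3.2·4)s + 3.2·36.1 = 0.
That is s² + 13.8s + 115.5 = 0, so ω_n = 10.75 rad/s and ζ = 13.8/(2·10.75) = 0.642.
%OS = 100·exp(−πζ/√(1−ζ²)) = 7.2%.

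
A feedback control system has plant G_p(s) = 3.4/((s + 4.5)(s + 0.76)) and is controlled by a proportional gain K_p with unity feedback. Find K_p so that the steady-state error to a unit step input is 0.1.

K_p = 9.05

Steady-state error for a unit step on this type-0 loop is 1/(1 + K_p·G_p(0)).
G_p(0) = 0.9942. Require 1/(1 + K_p·0.9942) = 0.1, so 1 + 0.9942·K_p = 10.
K_p = (10 − 1)/0.9942 = 9.05.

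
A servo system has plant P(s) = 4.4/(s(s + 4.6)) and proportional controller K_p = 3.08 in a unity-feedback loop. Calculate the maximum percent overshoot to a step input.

The closed-loop denominator s² + 4.6s + 13.55 gives ω_n = √13.55 = 3.681 and ζ = 4.6/(2ω_n) = 0.6248.
%OS = 100·exp(−πζ/√(1−ζ²)) = 100·exp(−π·0.6248/√0.6097) = 8.1%.

8.1%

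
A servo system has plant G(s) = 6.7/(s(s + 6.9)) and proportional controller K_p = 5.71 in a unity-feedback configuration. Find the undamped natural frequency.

ω_n = 6.19 rad/s

The closed-loop denominator is s(s+6.9) + 5.71·6.7 = s² + 6.9s + 38.26.
So ω_n² = 38.26 ⇒ ω_n = 6.185 rad/s, and ζ = 6.9/(2ω_n) = 0.558.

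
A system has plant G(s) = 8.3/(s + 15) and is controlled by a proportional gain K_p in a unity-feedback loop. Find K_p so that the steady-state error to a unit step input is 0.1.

K_p = 16.3

Steady-state error for a unit step on this type-0 loop is 1/(1 + K_p·G(0)).
G(0) = 0.5533. Require 1/(1 + K_p·0.5533) = 0.1, so 1 + 0.5533·K_p = 10.
K_p = (10 − 1)/0.5533 = 16.3.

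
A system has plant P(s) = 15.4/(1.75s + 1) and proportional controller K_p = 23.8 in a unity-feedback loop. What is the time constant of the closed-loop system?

τ = 0.00476 s

Closed loop: T(s) = K_p·P/(1+K_p·P) = 366.5/(1.75s + 1 + 366.5), with pole at s = −(1 + 366.5)/1.75 = −210.
Closed-loop time constant τ = 1/210 = 0.00476 s.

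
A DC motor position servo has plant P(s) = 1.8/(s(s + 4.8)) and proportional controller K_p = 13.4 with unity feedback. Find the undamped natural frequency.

ω_n = 4.91 rad/s

With unity feedback the closed-loop characteristic equation is s² + 4.8s + 13.4·1.8 = s² + 4.8s + 24.12 = 0.
Matching s² + 2ζω_n s + ω_n²: ω_n = √24.12 = 4.911 rad/s and 2ζω_n = 4.8, so ζ = 4.8/(2·4.911) = 0.489.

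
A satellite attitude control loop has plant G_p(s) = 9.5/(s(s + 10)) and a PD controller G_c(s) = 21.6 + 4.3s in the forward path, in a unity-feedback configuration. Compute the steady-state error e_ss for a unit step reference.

The open loop G_c(s)G_p(s) has a pole at the origin (type 1), so the static position error constant is infinite and e_ss = 1/(1+∞) = 0.

0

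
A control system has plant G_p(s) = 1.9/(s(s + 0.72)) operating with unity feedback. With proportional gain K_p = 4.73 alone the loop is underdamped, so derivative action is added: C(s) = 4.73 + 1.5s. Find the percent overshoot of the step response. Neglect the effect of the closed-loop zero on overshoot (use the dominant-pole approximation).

Forward path: (4.73 + 1.5s)·1.9/(s(s+0.72)). The closed-loop characteristic equation is s² + (0.72 + 1.9·1.5)s + 1.9·4.73 = 0.
That is s² + 3.57s + 8.987 = 0, so ω_n = 2.998 rad/s and ζ = 3.57/(2·2.998) = 0.5954.
%OS = 100·exp(−πζ/√(1−ζ²)) = 9.75%.

9.75%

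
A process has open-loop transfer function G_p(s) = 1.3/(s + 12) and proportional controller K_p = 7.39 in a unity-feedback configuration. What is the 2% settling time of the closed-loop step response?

T_s ≈ 0.185 s

Closed-loop transfer function: T(s) = K_p·G_p(s)/(1 + K_p·G_p(s)) = 9.607/(s + 12 + 9.607) = 9.607/(s + 21.61).
Time constant τ = 1/21.61 = 0.04628 s, so the 2% settling time is about 4τ = 0.185 s.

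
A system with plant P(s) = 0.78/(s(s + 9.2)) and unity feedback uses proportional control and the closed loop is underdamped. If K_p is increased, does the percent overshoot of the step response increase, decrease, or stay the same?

increase

Characteristic equation s² + 9.2s + K_p·0.78 = 0: raising K_p raises ω_n while 2ζω_n = 9.2 is fixed, so ζ falls and overshoot grows.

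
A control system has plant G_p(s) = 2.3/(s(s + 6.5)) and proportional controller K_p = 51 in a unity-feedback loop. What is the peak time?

T_p = 0.304 s

The closed-loop denominator s² + 6.5s + 117.3 gives ω_n = √117.3 = 10.83 and ζ = 6.5/(2ω_n) = 0.3001.
Damped frequency ω_d = ω_n√(1−ζ²) = 10.33 rad/s, so peak time T_p = π/ω_d = 0.304 s.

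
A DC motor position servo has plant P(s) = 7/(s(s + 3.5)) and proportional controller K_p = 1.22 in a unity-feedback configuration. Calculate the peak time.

T_p = 1.34 s

The closed-loop denominator s² + 3.5s + 8.54 gives ω_n = √8.54 = 2.922 and ζ = 3.5/(2ω_n) = 0.5988.
Damped frequency ω_d = ω_n√(1−ζ²) = 2.34 rad/s, so peak time T_p = π/ω_d = 1.34 s.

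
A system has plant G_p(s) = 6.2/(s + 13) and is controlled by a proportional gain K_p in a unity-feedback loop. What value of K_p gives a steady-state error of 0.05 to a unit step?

The loop is type 0, so e_ss(step) = 1/(1 + K_pos) with K_pos = K_p·G_p(0).
G_p(0) = 0.4769. Require 1/(1 + K_p·0.4769) = 0.05, so 1 + 0.4769·K_p = 20.
K_p = (20 − 1)/0.4769 = 39.8.

K_p = 39.8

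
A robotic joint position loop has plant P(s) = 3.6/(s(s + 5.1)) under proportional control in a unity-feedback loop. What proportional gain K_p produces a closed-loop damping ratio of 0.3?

Closed-loop characteristic equation: s² + 5.1s + K_p·3.6 = 0.
So ω_n = √(3.6K_p) and 2ζω_n = 5.1, giving ζ = 5.1/(2√(3.6K_p)).
Setting ζ = 0.3: √(3.6K_p) = 5.1/(2·0.3) = 8.5, so K_p = 72.25/3.6 = 20.1.

K_p = 20.1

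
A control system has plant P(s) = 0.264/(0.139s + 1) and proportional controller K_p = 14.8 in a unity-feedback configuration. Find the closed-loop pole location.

Closed loop: T(s) = K_p·P/(1+K_p·P) = 3.907/(0.139s + 1 + 3.907), with pole at s = −(1 + 3.907)/0.139 = −35.3.

s = -35.3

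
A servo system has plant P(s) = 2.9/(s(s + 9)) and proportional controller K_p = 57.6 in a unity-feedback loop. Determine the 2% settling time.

From 1 + K_pP(s) = 0: s² + 9s + 167 = 0 ⇒ ω_n = 12.92, ζ = 0.3482.
2% settling time T_s ≈ 4/(ζω_n) = 4/4.5 = 0.889 s.

T_s ≈ 0.889 s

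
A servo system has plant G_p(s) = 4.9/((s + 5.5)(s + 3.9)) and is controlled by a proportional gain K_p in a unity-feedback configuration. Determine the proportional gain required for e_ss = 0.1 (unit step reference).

Steady-state error for a unit step on this type-0 loop is 1/(1 + K_p·G_p(0)).
G_p(0) = 0.2284. Require 1/(1 + K_p·0.2284) = 0.1, so 1 + 0.2284·K_p = 10.
K_p = (10 − 1)/0.2284 = 39.4.

K_p = 39.4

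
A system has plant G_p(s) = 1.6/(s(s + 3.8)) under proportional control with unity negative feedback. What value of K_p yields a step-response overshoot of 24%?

K_p = 13.2

From %OS = 100·exp(−πζ/√(1−ζ²)) = 24%, ζ = −ln(0.24)/√(π²+ln²(0.24)) = 0.4136.
Characteristic equation s² + 3.8s + 1.6K_p = 0 gives ζ = 3.8/(2√(1.6K_p)).
Setting ζ = 0.4136: √(1.6K_p) = 3.8/(2·0.4136) = 4.594, so K_p = 21.1/1.6 = 13.2.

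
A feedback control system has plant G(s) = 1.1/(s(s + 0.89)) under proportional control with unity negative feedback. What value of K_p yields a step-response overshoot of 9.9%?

From %OS = 100·exp(−πζ/√(1−ζ²)) = 9.9%, ζ = −ln(0.099)/√(π²+ln²(0.099)) = 0.5928.
Characteristic equation s² + 0.89s + 1.1K_p = 0 gives ζ = 0.89/(2√(1.1K_p)).
Setting ζ = 0.5928: √(1.1K_p) = 0.89/(2·0.5928) = 0.7506, so K_p = 0.5635/1.1 = 0.512.

K_p = 0.512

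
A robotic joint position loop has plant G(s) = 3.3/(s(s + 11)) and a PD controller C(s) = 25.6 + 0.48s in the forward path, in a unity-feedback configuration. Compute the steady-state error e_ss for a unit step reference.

The open loop C(s)G(s) has a pole at the origin (type 1), so the static position error constant is infinite and e_ss = 1/(1+∞) = 0.

0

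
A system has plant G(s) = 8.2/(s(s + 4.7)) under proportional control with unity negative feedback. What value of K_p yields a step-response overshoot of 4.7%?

K_p = 1.38

From %OS = 100·exp(−πζ/√(1−ζ²)) = 4.7%, ζ = −ln(0.047)/√(π²+ln²(0.047)) = 0.6975.
Characteristic equation s² + 4.7s + 8.2K_p = 0 gives ζ = 4.7/(2√(8.2K_p)).
Setting ζ = 0.6975: √(8.2K_p) = 4.7/(2·0.6975) = 3.369, so K_p = 11.35/8.2 = 1.38.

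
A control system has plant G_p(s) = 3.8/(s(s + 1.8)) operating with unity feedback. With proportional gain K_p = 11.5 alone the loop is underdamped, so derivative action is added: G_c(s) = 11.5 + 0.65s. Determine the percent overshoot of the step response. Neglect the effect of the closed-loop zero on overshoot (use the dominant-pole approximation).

34.2%

Forward path: (11.5 + 0.65s)·3.8/(s(s+1.8)). The closed-loop characteristic equation is s² + (1.8 + 3.8·0.65)s + 3.8·11.5 = 0.
That is s² + 4.27s + 43.7 = 0, so ω_n = 6.611 rad/s and ζ = 4.27/(2·6.611) = 0.323.
%OS = 100·exp(−πζ/√(1−ζ²)) = 34.2%.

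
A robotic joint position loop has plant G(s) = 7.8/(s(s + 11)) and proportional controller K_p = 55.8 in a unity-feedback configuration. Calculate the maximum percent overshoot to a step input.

The closed-loop denominator s² + 11s + 435.2 gives ω_n = √435.2 = 20.86 and ζ = 11/(2ω_n) = 0.2636.
%OS = 100·exp(−πζ/√(1−ζ²)) = 100·exp(−π·0.2636/√0.9305) = 42.4%.

42.4%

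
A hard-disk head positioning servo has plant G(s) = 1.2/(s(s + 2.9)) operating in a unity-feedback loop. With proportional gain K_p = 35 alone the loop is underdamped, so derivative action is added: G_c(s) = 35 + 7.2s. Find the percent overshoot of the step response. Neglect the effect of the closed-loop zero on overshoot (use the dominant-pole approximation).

0.215%

Forward path: (35 + 7.2s)·1.2/(s(s+2.9)). The closed-loop characteristic equation is s² + (2.9 + 1.2·7.2)s + 1.2·35 = 0.
That is s² + 11.54s + 42 = 0, so ω_n = 6.481 rad/s and ζ = 11.54/(2·6.481) = 0.8903.
%OS = 100·exp(−πζ/√(1−ζ²)) = 0.215%.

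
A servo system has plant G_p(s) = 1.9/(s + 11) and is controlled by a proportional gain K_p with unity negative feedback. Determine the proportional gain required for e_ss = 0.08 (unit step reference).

For a type-0 loop with proportional control, e_ss = 1/(1 + K_p·G_p(0)).
G_p(0) = 0.1727. Require 1/(1 + K_p·0.1727) = 0.08, so 1 + 0.1727·K_p = 12.5.
K_p = (12.5 − 1)/0.1727 = 66.6.

K_p = 66.6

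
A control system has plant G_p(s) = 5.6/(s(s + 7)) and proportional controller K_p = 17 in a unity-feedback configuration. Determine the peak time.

Closed-loop characteristic equation: s² + 7s + 95.2 = 0, so ω_n = 9.757 rad/s and ζ = 7/(2·9.757) = 0.3587.
Damped frequency ω_d = ω_n√(1−ζ²) = 9.108 rad/s, so peak time T_p = π/ω_d = 0.345 s.

T_p = 0.345 s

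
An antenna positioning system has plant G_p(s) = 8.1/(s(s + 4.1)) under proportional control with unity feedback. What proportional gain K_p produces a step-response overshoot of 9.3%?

From %OS = 100·exp(−πζ/√(1−ζ²)) = 9.3%, ζ = −ln(0.093)/√(π²+ln²(0.093)) = 0.6031.
Characteristic equation s² + 4.1s + 8.1K_p = 0 gives ζ = 4.1/(2√(8.1K_p)).
Setting ζ = 0.6031: √(8.1K_p) = 4.1/(2·0.6031) = 3.399, so K_p = 11.55/8.1 = 1.43.

K_p = 1.43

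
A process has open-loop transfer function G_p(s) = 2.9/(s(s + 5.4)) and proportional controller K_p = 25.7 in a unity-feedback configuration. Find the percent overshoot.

Closed-loop characteristic equation: s² + 5.4s + 74.53 = 0, so ω_n = 8.633 rad/s and ζ = 5.4/(2·8.633) = 0.3128.
%OS = 100·exp(−πζ/√(1−ζ²)) = 100·exp(−π·0.3128/√0.9022) = 35.5%.

35.5%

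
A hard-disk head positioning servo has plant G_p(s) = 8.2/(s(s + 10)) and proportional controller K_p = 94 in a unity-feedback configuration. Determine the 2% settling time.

Closed-loop characteristic equation: s² + 10s + 770.8 = 0, so ω_n = 27.76 rad/s and ζ = 10/(2·27.76) = 0.1801.
2% settling time T_s ≈ 4/(ζω_n) = 4/5 = 0.8 s.

T_s ≈ 0.8 s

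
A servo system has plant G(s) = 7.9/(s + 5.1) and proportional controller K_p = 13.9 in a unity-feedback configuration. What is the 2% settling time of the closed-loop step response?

Closed-loop transfer function: T(s) = K_p·G(s)/(1 + K_p·G(s)) = 109.8/(s + 5.1 + 109.8) = 109.8/(s + 114.9).
Time constant τ = 1/114.9 = 0.008702 s, so the 2% settling time is about 4τ = 0.0348 s.

T_s ≈ 0.0348 s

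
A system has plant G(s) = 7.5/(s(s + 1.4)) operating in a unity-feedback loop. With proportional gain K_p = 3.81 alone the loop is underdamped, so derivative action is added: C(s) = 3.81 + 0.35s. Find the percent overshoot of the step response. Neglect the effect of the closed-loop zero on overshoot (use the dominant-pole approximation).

Forward path: (3.81 + 0.35s)·7.5/(s(s+1.4)). The closed-loop characteristic equation is s² + (1.4 + 7.5·0.35)s + 7.5·3.81 = 0.
That is s² + 4.025s + 28.57 = 0, so ω_n = 5.346 rad/s and ζ = 4.025/(2·5.346) = 0.3765.
%OS = 100·exp(−πζ/√(1−ζ²)) = 27.9%.

27.9%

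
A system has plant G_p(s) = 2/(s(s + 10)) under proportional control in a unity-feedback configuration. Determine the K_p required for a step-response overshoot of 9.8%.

From %OS = 100·exp(−πζ/√(1−ζ²)) = 9.8%, ζ = −ln(0.098)/√(π²+ln²(0.098)) = 0.5945.
Characteristic equation s² + 10s + 2K_p = 0 gives ζ = 10/(2√(2K_p)).
Setting ζ = 0.5945: √(2K_p) = 10/(2·0.5945) = 8.41, so K_p = 70.73/2 = 35.4.

K_p = 35.4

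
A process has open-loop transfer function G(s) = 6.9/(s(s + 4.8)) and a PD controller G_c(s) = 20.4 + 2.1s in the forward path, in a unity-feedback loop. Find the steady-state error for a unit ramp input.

0.0341

The loop has one pole at the origin (type 1). Velocity error constant K_v = lim_{s→0} s·G_c(s)G(s) = 20.4·6.9/4.8 = 29.32.
Steady-state error to a unit ramp: e_ss = 1/K_v = 0.0341.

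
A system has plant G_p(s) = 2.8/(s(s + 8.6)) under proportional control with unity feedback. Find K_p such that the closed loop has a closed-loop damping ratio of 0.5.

K_p = 26.4

Closed-loop characteristic equation: s² + 8.6s + K_p·2.8 = 0.
So ω_n = √(2.8K_p) and 2ζω_n = 8.6, giving ζ = 8.6/(2√(2.8K_p)).
Setting ζ = 0.5: √(2.8K_p) = 8.6/(2·0.5) = 8.6, so K_p = 73.96/2.8 = 26.4.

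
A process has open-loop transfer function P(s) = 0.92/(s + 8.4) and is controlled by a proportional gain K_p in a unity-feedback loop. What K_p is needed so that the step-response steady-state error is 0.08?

K_p = 105

For a type-0 loop with proportional control, e_ss = 1/(1 + K_p·P(0)).
P(0) = 0.1095. Require 1/(1 + K_p·0.1095) = 0.08, so 1 + 0.1095·K_p = 12.5.
K_p = (12.5 − 1)/0.1095 = 105.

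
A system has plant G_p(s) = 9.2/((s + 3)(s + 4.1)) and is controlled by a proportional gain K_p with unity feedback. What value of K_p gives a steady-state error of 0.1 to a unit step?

Steady-state error for a unit step on this type-0 loop is 1/(1 + K_p·G_p(0)).
G_p(0) = 0.748. Require 1/(1 + K_p·0.748) = 0.1, so 1 + 0.748·K_p = 10.
K_p = (10 − 1)/0.748 = 12.

K_p = 12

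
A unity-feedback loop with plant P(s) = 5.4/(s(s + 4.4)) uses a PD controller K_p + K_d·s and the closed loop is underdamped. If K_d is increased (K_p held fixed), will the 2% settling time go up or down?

Characteristic equation s² + (4.4 + 5.4K_d)s + 5.4K_p = 0: raising K_d increases ζω_n = (4.4+5.4K_d)/2 while the loop stays underdamped, so T_s ≈ 4/(ζω_n) decreases.

decrease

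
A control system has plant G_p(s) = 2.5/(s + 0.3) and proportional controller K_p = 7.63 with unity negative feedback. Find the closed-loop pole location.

Closed-loop transfer function: T(s) = K_p·G_p(s)/(1 + K_p·G_p(s)) = 19.07/(s + 0.3 + 19.07) = 19.07/(s + 19.38).
The closed-loop pole is at s = −19.38.

s = -19.38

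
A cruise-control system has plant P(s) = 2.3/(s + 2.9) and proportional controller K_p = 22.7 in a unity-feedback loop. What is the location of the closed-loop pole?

Closed-loop transfer function: T(s) = K_p·P(s)/(1 + K_p·P(s)) = 52.21/(s + 2.9 + 52.21) = 52.21/(s + 55.11).
The closed-loop pole is at s = −55.11.

s = -55.11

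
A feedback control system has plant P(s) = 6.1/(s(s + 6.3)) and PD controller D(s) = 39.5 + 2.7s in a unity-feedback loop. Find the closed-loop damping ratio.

ζ = 0.733

Forward path: (39.5 + 2.7s)·6.1/(s(s+6.3)). The closed-loop characteristic equation is s² + (6.3 + 6.1·2.7)s + 6.1·39.5 = 0.
That is s² + 22.77s + 240.9 = 0, so ω_n = 15.52 rad/s and ζ = 22.77/(2·15.52) = 0.7334.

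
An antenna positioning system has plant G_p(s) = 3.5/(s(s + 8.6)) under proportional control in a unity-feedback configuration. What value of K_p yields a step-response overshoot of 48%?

From %OS = 100·exp(−πζ/√(1−ζ²)) = 48%, ζ = −ln(0.48)/√(π²+ln²(0.48)) = 0.2275.
Characteristic equation s² + 8.6s + 3.5K_p = 0 gives ζ = 8.6/(2√(3.5K_p)).
Setting ζ = 0.2275: √(3.5K_p) = 8.6/(2·0.2275) = 18.9, so K_p = 357.2/3.5 = 102.

K_p = 102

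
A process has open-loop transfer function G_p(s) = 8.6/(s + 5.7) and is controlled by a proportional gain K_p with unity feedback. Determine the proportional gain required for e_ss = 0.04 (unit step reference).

K_p = 15.9

Steady-state error for a unit step on this type-0 loop is 1/(1 + K_p·G_p(0)).
G_p(0) = 1.509. Require 1/(1 + K_p·1.509) = 0.04, so 1 + 1.509·K_p = 25.
K_p = (25 − 1)/1.509 = 15.9.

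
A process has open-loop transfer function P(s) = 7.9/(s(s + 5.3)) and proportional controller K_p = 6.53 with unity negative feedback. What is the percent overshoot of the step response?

28.7%

From 1 + K_pP(s) = 0: s² + 5.3s + 51.59 = 0 ⇒ ω_n = 7.182, ζ = 0.369.
%OS = 100·exp(−πζ/√(1−ζ²)) = 100·exp(−π·0.369/√0.8639) = 28.7%.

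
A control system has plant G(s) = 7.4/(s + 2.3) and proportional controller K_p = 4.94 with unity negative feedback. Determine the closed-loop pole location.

Closed-loop transfer function: T(s) = K_p·G(s)/(1 + K_p·G(s)) = 36.56/(s + 2.3 + 36.56) = 36.56/(s + 38.86).
The closed-loop pole is at s = −38.86.

s = -38.86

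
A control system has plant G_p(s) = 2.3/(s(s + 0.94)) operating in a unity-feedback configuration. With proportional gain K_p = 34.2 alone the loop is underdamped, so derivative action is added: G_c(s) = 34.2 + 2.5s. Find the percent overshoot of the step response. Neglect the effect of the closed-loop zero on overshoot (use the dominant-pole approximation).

Forward path: (34.2 + 2.5s)·2.3/(s(s+0.94)). The closed-loop characteristic equation is s² + (0.94 + 2.3·2.5)s + 2.3·34.2 = 0.
That is s² + 6.69s + 78.66 = 0, so ω_n = 8.869 rad/s and ζ = 6.69/(2·8.869) = 0.3772.
%OS = 100·exp(−πζ/√(1−ζ²)) = 27.8%.

27.8%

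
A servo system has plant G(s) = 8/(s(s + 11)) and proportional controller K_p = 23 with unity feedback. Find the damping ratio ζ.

1 + K_p·G(s) = 0 gives s² + 11s + 184 = 0.
Matching s² + 2ζω_n s + ω_n²: ω_n = √184 = 13.56 rad/s and 2ζω_n = 11, so ζ = 11/(2·13.56) = 0.405.

ζ = 0.405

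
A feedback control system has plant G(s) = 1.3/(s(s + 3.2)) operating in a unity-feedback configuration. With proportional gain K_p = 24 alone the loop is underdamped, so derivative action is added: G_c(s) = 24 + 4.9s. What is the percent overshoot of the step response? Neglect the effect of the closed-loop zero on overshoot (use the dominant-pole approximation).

0.543%

Forward path: (24 + 4.9s)·1.3/(s(s+3.2)). The closed-loop characteristic equation is s² + (3.2 + 1.3·4.9)s + 1.3·24 = 0.
That is s² + 9.57s + 31.2 = 0, so ω_n = 5.586 rad/s and ζ = 9.57/(2·5.586) = 0.8567.
%OS = 100·exp(−πζ/√(1−ζ²)) = 0.543%.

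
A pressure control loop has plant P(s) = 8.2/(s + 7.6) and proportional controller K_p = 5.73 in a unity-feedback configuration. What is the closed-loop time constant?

Closed-loop transfer function: T(s) = K_p·P(s)/(1 + K_p·P(s)) = 46.99/(s + 7.6 + 46.99) = 46.99/(s + 54.59).
Time constant τ = 1/54.59 = 0.0183 s.

τ = 0.0183 s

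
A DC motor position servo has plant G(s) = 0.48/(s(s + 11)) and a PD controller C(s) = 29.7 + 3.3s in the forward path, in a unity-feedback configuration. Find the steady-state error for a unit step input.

The open loop C(s)G(s) has a pole at the origin (type 1), so the static position error constant is infinite and e_ss = 1/(1+∞) = 0.

0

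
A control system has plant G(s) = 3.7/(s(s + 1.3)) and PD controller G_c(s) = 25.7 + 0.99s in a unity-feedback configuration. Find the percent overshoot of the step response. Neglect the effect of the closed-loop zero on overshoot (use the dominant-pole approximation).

43.8%

Forward path: (25.7 + 0.99s)·3.7/(s(s+1.3)). The closed-loop characteristic equation is s² + (1.3 + 3.7·0.99)s + 3.7·25.7 = 0.
That is s² + 4.963s + 95.09 = 0, so ω_n = 9.751 rad/s and ζ = 4.963/(2·9.751) = 0.2545.
%OS = 100·exp(−πζ/√(1−ζ²)) = 43.8%.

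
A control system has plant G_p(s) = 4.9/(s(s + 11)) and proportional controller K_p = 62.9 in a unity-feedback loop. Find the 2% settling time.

From 1 + K_pG_p(s) = 0: s² + 11s + 308.2 = 0 ⇒ ω_n = 17.56, ζ = 0.3133.
2% settling time T_s ≈ 4/(ζω_n) = 4/5.5 = 0.727 s.

T_s ≈ 0.727 s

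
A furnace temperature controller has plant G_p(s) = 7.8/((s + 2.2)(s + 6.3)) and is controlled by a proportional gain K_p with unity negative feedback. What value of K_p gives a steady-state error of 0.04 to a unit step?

For a type-0 loop with proportional control, e_ss = 1/(1 + K_p·G_p(0)).
G_p(0) = 0.5628. Require 1/(1 + K_p·0.5628) = 0.04, so 1 + 0.5628·K_p = 25.
K_p = (25 − 1)/0.5628 = 42.6.

K_p = 42.6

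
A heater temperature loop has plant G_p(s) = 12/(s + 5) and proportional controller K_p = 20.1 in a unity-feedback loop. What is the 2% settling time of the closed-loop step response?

Closed-loop transfer function: T(s) = K_p·G_p(s)/(1 + K_p·G_p(s)) = 241.2/(s + 5 + 241.2) = 241.2/(s + 246.2).
Time constant τ = 1/246.2 = 0.004062 s, so the 2% settling time is about 4τ = 0.0162 s.

T_s ≈ 0.0162 s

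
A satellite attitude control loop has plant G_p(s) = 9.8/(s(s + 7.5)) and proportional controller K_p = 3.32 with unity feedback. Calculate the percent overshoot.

Closed-loop characteristic equation: s² + 7.5s + 32.54 = 0, so ω_n = 5.704 rad/s and ζ = 7.5/(2·5.704) = 0.6574.
%OS = 100·exp(−πζ/√(1−ζ²)) = 100·exp(−π·0.6574/√0.5678) = 6.45%.

6.45%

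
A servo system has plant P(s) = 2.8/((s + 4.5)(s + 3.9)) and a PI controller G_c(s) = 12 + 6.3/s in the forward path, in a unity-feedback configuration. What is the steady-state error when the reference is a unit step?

The open loop G_c(s)P(s) has a pole at the origin (type 1), so the static position error constant is infinite and e_ss = 1/(1+∞) = 0.

0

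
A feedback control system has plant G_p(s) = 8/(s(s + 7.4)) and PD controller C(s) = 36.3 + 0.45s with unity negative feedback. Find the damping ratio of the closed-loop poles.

Forward path: (36.3 + 0.45s)·8/(s(s+7.4)). The closed-loop characteristic equation is s² + (7.4 + 8·0.45)s + 8·36.3 = 0.
That is s² + 11s + 290.4 = 0, so ω_n = 17.04 rad/s and ζ = 11/(2·17.04) = 0.3227.

ζ = 0.323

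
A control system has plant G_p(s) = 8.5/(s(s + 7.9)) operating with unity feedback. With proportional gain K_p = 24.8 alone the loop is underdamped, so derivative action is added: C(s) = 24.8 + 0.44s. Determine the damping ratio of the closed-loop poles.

Forward path: (24.8 + 0.44s)·8.5/(s(s+7.9)). The closed-loop characteristic equation is s² + (7.9 + 8.5·0.44)s + 8.5·24.8 = 0.
That is s² + 11.64s + 210.8 = 0, so ω_n = 14.52 rad/s and ζ = 11.64/(2·14.52) = 0.4009.

ζ = 0.401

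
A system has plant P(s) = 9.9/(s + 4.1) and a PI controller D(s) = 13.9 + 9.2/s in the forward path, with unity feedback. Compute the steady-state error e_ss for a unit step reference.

0

The open loop D(s)P(s) has a pole at the origin (type 1), so the static position error constant is infinite and e_ss = 1/(1+∞) = 0.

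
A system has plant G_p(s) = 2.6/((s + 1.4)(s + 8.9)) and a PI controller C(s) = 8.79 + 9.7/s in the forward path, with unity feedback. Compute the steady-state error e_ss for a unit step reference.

The open loop C(s)G_p(s) has a pole at the origin (type 1), so the static position error constant is infinite and e_ss = 1/(1+∞) = 0.

0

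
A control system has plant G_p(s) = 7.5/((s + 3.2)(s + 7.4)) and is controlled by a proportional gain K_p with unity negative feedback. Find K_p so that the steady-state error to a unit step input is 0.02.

Steady-state error for a unit step on this type-0 loop is 1/(1 + K_p·G_p(0)).
G_p(0) = 0.3167. Require 1/(1 + K_p·0.3167) = 0.02, so 1 + 0.3167·K_p = 50.
K_p = (50 − 1)/0.3167 = 155.

K_p = 155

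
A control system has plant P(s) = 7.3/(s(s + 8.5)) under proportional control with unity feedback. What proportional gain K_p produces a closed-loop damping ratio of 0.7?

Closed-loop characteristic equation: s² + 8.5s + K_p·7.3 = 0.
So ω_n = √(7.3K_p) and 2ζω_n = 8.5, giving ζ = 8.5/(2√(7.3K_p)).
Setting ζ = 0.7: √(7.3K_p) = 8.5/(2·0.7) = 6.071, so K_p = 36.86/7.3 = 5.05.

K_p = 5.05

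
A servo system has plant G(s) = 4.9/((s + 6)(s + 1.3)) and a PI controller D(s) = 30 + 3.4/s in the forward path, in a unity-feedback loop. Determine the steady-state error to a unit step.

The open loop D(s)G(s) has a pole at the origin (type 1), so the static position error constant is infinite and e_ss = 1/(1+∞) = 0.

0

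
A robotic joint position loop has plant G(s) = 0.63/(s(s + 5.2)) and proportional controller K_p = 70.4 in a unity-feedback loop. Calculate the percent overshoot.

The closed-loop denominator s² + 5.2s + 44.35 gives ω_n = √44.35 = 6.66 and ζ = 5.2/(2ω_n) = 0.3904.
%OS = 100·exp(−πζ/√(1−ζ²)) = 100·exp(−π·0.3904/√0.8476) = 26.4%.

26.4%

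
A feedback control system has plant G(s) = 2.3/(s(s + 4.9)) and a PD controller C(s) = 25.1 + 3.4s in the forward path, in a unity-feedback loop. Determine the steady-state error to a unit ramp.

The loop has one pole at the origin (type 1). Velocity error constant K_v = lim_{s→0} s·C(s)G(s) = 25.1·2.3/4.9 = 11.78.
Steady-state error to a unit ramp: e_ss = 1/K_v = 0.0849.

0.0849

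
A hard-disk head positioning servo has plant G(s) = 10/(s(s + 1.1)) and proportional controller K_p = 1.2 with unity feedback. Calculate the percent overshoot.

From 1 + K_pG(s) = 0: s² + 1.1s + 12 = 0 ⇒ ω_n = 3.464, ζ = 0.1588.
%OS = 100·exp(−πζ/√(1−ζ²)) = 100·exp(−π·0.1588/√0.9748) = 60.3%.

60.3%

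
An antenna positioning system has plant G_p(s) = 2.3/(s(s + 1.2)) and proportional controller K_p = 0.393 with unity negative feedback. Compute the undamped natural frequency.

ω_n = 0.951 rad/s

1 + K_p·G_p(s) = 0 gives s² + 1.2s + 0.9039 = 0.
Matching s² + 2ζω_n s + ω_n²: ω_n = √0.9039 = 0.9507 rad/s and 2ζω_n = 1.2, so ζ = 1.2/(2·0.9507) = 0.631.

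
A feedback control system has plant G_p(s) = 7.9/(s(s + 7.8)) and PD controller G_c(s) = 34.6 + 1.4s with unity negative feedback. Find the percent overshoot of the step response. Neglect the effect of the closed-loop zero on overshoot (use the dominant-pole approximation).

Forward path: (34.6 + 1.4s)·7.9/(s(s+7.8)). The closed-loop characteristic equation is s² + (7.8 + 7.9·1.4)s + 7.9·34.6 = 0.
That is s² + 18.86s + 273.3 = 0, so ω_n = 16.53 rad/s and ζ = 18.86/(2·16.53) = 0.5704.
%OS = 100·exp(−πζ/√(1−ζ²)) = 11.3%.

11.3%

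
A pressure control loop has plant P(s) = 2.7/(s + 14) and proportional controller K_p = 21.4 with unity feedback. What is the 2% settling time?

T_s ≈ 0.0557 s

Closed-loop transfer function: T(s) = K_p·P(s)/(1 + K_p·P(s)) = 57.78/(s + 14 + 57.78) = 57.78/(s + 71.78).
Time constant τ = 1/71.78 = 0.01393 s, so the 2% settling time is about 4τ = 0.0557 s.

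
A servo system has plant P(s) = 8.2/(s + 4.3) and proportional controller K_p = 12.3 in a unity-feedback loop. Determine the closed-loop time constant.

Closed-loop transfer function: T(s) = K_p·P(s)/(1 + K_p·P(s)) = 100.9/(s + 4.3 + 100.9) = 100.9/(s + 105.2).
Time constant τ = 1/105.2 = 0.00951 s.

τ = 0.00951 s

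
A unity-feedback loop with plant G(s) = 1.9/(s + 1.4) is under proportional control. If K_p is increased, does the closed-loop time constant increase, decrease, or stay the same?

Closed-loop pole is at s = −(1.4+K_p·1.9); larger K_p moves it further left, so τ = 1/(1.4+K_p·1.9) decreases.

decrease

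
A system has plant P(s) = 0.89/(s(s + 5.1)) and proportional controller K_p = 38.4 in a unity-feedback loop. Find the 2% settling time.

Closed-loop characteristic equation: s² + 5.1s + 34.18 = 0, so ω_n = 5.846 rad/s and ζ = 5.1/(2·5.846) = 0.4362.
2% settling time T_s ≈ 4/(ζω_n) = 4/2.55 = 1.57 s.

T_s ≈ 1.57 s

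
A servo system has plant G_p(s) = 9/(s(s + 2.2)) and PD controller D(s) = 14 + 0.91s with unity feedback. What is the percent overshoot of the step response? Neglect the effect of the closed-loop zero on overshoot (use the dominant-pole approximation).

19.4%

Forward path: (14 + 0.91s)·9/(s(s+2.2)). The closed-loop characteristic equation is s² + (2.2 + 9·0.91)s + 9·14 = 0.
That is s² + 10.39s + 126 = 0, so ω_n = 11.22 rad/s and ζ = 10.39/(2·11.22) = 0.4628.
%OS = 100·exp(−πζ/√(1−ζ²)) = 19.4%.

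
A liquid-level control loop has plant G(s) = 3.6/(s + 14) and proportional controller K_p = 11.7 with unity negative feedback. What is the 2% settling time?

Closed-loop transfer function: T(s) = K_p·G(s)/(1 + K_p·G(s)) = 42.12/(s + 14 + 42.12) = 42.12/(s + 56.12).
Time constant τ = 1/56.12 = 0.01782 s, so the 2% settling time is about 4τ = 0.0713 s.

T_s ≈ 0.0713 s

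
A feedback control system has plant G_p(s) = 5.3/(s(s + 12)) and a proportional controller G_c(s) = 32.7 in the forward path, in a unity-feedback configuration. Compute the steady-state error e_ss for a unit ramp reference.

0.0692

The loop has one pole at the origin (type 1). Velocity error constant K_v = lim_{s→0} s·G_c(s)G_p(s) = 32.7·5.3/12 = 14.44.
Steady-state error to a unit ramp: e_ss = 1/K_v = 0.0692.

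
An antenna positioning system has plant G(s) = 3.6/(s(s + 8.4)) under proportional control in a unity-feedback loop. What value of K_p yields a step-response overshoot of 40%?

K_p = 62.5

From %OS = 100·exp(−πζ/√(1−ζ²)) = 40%, ζ = −ln(0.4)/√(π²+ln²(0.4)) = 0.28.
Characteristic equation s² + 8.4s + 3.6K_p = 0 gives ζ = 8.4/(2√(3.6K_p)).
Setting ζ = 0.28: √(3.6K_p) = 8.4/(2·0.28) = 15, so K_p = 225/3.6 = 62.5.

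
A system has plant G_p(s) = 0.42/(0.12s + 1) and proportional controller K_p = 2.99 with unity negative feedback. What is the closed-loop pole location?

Closed loop: T(s) = K_p·G_p/(1+K_p·G_p) = 1.256/(0.12s + 1 + 1.256), with pole at s = −(1 + 1.256)/0.12 = −18.8.

s = -18.8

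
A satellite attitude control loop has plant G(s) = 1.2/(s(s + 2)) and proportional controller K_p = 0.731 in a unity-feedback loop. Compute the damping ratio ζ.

ζ = 1.07

The closed-loop denominator is s(s+2) + 0.731·1.2 = s² + 2s + 0.8772.
So ω_n² = 0.8772 ⇒ ω_n = 0.9366 rad/s, and ζ = 2/(2ω_n) = 1.07.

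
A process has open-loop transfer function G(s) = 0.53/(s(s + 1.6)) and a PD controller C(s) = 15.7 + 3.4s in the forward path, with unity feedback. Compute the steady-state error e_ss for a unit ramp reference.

The loop has one pole at the origin (type 1). Velocity error constant K_v = lim_{s→0} s·C(s)G(s) = 15.7·0.53/1.6 = 5.201.
Steady-state error to a unit ramp: e_ss = 1/K_v = 0.192.

0.192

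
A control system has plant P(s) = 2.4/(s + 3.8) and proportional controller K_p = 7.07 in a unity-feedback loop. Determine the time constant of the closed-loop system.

Closed-loop transfer function: T(s) = K_p·P(s)/(1 + K_p·P(s)) = 16.97/(s + 3.8 + 16.97) = 16.97/(s + 20.77).
Time constant τ = 1/20.77 = 0.0482 s.

τ = 0.0482 s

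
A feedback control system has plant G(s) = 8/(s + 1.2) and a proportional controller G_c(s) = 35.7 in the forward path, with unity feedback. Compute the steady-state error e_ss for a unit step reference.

0.00418

The loop is type 0. Static position error constant K_pos = G_c(0)·G(0) = 35.7·6.667 = 238.
Steady-state error to a unit step: e_ss = 1/(1+K_pos) = 1/239 = 0.00418.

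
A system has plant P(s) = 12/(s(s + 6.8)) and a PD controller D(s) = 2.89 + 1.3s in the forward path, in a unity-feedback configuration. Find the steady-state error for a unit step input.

The open loop D(s)P(s) has a pole at the origin (type 1), so the static position error constant is infinite and e_ss = 1/(1+∞) = 0.

0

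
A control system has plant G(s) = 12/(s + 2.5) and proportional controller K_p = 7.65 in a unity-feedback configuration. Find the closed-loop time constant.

Closed-loop transfer function: T(s) = K_p·G(s)/(1 + K_p·G(s)) = 91.8/(s + 2.5 + 91.8) = 91.8/(s + 94.3).
Time constant τ = 1/94.3 = 0.0106 s.

τ = 0.0106 s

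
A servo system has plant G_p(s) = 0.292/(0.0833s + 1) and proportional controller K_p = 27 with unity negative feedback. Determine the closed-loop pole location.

s = -106.7

Closed loop: T(s) = K_p·G_p/(1+K_p·G_p) = 7.884/(0.0833s + 1 + 7.884), with pole at s = −(1 + 7.884)/0.0833 = −106.7.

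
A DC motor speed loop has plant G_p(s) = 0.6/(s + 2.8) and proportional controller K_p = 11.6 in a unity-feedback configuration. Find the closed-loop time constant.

Closed-loop transfer function: T(s) = K_p·G_p(s)/(1 + K_p·G_p(s)) = 6.96/(s + 2.8 + 6.96) = 6.96/(s + 9.76).
Time constant τ = 1/9.76 = 0.102 s.

τ = 0.102 s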